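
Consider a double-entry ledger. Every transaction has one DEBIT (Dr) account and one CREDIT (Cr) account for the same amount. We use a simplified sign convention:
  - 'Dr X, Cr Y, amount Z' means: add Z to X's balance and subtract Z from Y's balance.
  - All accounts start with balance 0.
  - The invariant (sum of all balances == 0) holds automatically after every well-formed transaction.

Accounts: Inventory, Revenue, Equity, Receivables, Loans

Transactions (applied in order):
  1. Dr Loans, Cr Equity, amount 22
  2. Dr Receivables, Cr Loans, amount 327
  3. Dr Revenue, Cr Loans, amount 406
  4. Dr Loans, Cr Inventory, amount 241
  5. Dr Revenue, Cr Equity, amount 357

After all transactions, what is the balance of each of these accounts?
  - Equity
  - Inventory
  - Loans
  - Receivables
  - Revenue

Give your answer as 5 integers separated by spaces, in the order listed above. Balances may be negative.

Answer: -379 -241 -470 327 763

Derivation:
After txn 1 (Dr Loans, Cr Equity, amount 22): Equity=-22 Loans=22
After txn 2 (Dr Receivables, Cr Loans, amount 327): Equity=-22 Loans=-305 Receivables=327
After txn 3 (Dr Revenue, Cr Loans, amount 406): Equity=-22 Loans=-711 Receivables=327 Revenue=406
After txn 4 (Dr Loans, Cr Inventory, amount 241): Equity=-22 Inventory=-241 Loans=-470 Receivables=327 Revenue=406
After txn 5 (Dr Revenue, Cr Equity, amount 357): Equity=-379 Inventory=-241 Loans=-470 Receivables=327 Revenue=763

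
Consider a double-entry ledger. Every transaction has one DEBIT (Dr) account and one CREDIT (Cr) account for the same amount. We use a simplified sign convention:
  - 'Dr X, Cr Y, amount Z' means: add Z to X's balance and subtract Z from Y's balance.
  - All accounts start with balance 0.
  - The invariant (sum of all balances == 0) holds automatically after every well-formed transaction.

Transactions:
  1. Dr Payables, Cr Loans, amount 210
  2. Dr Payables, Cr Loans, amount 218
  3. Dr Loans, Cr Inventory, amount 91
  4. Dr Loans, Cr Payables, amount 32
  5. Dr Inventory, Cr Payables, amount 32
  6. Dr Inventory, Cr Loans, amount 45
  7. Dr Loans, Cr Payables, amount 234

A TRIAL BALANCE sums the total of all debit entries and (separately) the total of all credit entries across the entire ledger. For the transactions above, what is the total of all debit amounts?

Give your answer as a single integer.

Answer: 862

Derivation:
Txn 1: debit+=210
Txn 2: debit+=218
Txn 3: debit+=91
Txn 4: debit+=32
Txn 5: debit+=32
Txn 6: debit+=45
Txn 7: debit+=234
Total debits = 862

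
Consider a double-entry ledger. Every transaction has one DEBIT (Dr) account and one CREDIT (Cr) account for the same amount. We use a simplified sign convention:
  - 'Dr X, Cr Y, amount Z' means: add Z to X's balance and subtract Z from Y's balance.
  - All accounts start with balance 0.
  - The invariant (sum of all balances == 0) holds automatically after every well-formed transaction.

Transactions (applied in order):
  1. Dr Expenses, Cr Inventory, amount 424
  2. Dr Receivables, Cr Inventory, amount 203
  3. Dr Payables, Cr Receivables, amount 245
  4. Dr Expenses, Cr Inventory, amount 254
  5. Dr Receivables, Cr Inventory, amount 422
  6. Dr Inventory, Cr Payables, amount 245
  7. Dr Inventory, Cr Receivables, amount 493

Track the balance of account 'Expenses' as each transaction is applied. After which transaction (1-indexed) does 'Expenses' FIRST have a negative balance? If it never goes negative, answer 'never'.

Answer: never

Derivation:
After txn 1: Expenses=424
After txn 2: Expenses=424
After txn 3: Expenses=424
After txn 4: Expenses=678
After txn 5: Expenses=678
After txn 6: Expenses=678
After txn 7: Expenses=678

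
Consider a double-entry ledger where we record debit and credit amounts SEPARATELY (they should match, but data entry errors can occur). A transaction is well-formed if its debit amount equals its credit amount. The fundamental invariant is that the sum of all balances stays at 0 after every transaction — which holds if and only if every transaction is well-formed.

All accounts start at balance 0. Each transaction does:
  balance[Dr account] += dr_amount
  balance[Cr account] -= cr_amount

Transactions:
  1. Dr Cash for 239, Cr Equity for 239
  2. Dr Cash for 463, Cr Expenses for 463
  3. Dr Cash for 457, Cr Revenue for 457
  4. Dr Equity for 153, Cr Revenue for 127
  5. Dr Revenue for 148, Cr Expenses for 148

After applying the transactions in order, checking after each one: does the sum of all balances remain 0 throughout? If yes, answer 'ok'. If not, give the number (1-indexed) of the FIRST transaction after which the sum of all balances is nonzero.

Answer: 4

Derivation:
After txn 1: dr=239 cr=239 sum_balances=0
After txn 2: dr=463 cr=463 sum_balances=0
After txn 3: dr=457 cr=457 sum_balances=0
After txn 4: dr=153 cr=127 sum_balances=26
After txn 5: dr=148 cr=148 sum_balances=26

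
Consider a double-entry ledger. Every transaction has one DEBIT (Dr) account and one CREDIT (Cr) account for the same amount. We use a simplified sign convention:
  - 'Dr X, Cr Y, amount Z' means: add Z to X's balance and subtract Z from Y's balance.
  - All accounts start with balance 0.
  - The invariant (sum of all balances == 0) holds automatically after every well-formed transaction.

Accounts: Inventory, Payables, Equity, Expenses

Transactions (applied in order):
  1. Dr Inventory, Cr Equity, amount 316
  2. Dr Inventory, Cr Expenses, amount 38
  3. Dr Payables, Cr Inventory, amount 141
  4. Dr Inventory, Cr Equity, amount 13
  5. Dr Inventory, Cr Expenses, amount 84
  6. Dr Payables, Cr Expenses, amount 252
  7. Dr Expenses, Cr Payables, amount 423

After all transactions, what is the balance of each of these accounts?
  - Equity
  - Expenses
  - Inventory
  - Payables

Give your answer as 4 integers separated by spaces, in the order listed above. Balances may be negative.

Answer: -329 49 310 -30

Derivation:
After txn 1 (Dr Inventory, Cr Equity, amount 316): Equity=-316 Inventory=316
After txn 2 (Dr Inventory, Cr Expenses, amount 38): Equity=-316 Expenses=-38 Inventory=354
After txn 3 (Dr Payables, Cr Inventory, amount 141): Equity=-316 Expenses=-38 Inventory=213 Payables=141
After txn 4 (Dr Inventory, Cr Equity, amount 13): Equity=-329 Expenses=-38 Inventory=226 Payables=141
After txn 5 (Dr Inventory, Cr Expenses, amount 84): Equity=-329 Expenses=-122 Inventory=310 Payables=141
After txn 6 (Dr Payables, Cr Expenses, amount 252): Equity=-329 Expenses=-374 Inventory=310 Payables=393
After txn 7 (Dr Expenses, Cr Payables, amount 423): Equity=-329 Expenses=49 Inventory=310 Payables=-30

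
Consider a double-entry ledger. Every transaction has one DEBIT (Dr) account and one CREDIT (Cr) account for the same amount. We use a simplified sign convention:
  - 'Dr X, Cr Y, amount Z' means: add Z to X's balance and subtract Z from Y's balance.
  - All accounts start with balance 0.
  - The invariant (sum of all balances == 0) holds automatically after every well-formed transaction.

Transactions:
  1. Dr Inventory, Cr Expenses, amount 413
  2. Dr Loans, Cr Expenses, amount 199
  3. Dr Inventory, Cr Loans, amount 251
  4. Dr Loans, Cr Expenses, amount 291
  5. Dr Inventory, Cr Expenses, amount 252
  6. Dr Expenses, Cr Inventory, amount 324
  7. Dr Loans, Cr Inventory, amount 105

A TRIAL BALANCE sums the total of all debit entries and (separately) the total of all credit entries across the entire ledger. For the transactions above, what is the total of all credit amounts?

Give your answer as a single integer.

Txn 1: credit+=413
Txn 2: credit+=199
Txn 3: credit+=251
Txn 4: credit+=291
Txn 5: credit+=252
Txn 6: credit+=324
Txn 7: credit+=105
Total credits = 1835

Answer: 1835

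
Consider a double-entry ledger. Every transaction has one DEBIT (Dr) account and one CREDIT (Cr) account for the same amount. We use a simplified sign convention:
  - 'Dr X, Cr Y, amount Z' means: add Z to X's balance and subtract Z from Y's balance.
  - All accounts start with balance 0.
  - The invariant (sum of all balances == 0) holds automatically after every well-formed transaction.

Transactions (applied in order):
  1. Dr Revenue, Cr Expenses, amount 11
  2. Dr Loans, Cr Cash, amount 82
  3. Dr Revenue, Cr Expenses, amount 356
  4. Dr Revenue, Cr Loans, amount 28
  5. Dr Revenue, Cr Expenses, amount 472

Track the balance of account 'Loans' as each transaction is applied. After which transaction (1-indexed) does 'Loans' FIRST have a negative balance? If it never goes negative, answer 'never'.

Answer: never

Derivation:
After txn 1: Loans=0
After txn 2: Loans=82
After txn 3: Loans=82
After txn 4: Loans=54
After txn 5: Loans=54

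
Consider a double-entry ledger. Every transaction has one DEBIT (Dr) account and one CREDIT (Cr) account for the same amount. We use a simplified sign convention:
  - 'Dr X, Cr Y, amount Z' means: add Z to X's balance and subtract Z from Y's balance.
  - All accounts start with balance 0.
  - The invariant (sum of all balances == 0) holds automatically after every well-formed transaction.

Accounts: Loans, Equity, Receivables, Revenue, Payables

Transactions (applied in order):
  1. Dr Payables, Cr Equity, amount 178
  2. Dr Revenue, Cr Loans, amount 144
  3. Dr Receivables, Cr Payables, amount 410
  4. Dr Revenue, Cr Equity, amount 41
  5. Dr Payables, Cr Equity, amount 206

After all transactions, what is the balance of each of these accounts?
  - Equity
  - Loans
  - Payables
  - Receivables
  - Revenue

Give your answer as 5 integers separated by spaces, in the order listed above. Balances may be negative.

Answer: -425 -144 -26 410 185

Derivation:
After txn 1 (Dr Payables, Cr Equity, amount 178): Equity=-178 Payables=178
After txn 2 (Dr Revenue, Cr Loans, amount 144): Equity=-178 Loans=-144 Payables=178 Revenue=144
After txn 3 (Dr Receivables, Cr Payables, amount 410): Equity=-178 Loans=-144 Payables=-232 Receivables=410 Revenue=144
After txn 4 (Dr Revenue, Cr Equity, amount 41): Equity=-219 Loans=-144 Payables=-232 Receivables=410 Revenue=185
After txn 5 (Dr Payables, Cr Equity, amount 206): Equity=-425 Loans=-144 Payables=-26 Receivables=410 Revenue=185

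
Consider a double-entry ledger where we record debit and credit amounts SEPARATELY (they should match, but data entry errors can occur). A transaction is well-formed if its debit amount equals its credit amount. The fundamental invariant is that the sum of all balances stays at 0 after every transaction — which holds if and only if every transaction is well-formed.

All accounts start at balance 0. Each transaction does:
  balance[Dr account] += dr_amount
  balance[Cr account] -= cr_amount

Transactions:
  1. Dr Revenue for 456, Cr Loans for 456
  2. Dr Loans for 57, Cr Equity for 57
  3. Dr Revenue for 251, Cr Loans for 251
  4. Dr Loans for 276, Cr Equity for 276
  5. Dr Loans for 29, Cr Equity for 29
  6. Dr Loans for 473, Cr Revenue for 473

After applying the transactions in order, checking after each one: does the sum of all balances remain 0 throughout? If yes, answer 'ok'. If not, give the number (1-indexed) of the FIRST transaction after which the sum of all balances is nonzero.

Answer: ok

Derivation:
After txn 1: dr=456 cr=456 sum_balances=0
After txn 2: dr=57 cr=57 sum_balances=0
After txn 3: dr=251 cr=251 sum_balances=0
After txn 4: dr=276 cr=276 sum_balances=0
After txn 5: dr=29 cr=29 sum_balances=0
After txn 6: dr=473 cr=473 sum_balances=0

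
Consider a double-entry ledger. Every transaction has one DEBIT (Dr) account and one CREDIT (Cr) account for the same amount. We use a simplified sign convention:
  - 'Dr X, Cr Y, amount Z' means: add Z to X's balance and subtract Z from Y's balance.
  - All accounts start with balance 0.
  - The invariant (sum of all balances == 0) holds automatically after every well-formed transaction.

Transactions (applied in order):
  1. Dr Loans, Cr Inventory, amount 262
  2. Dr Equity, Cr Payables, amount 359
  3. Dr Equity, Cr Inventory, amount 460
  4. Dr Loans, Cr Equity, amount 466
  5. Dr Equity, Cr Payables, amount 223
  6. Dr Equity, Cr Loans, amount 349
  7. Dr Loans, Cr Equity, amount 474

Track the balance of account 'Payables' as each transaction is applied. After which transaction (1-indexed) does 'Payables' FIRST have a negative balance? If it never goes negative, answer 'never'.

After txn 1: Payables=0
After txn 2: Payables=-359

Answer: 2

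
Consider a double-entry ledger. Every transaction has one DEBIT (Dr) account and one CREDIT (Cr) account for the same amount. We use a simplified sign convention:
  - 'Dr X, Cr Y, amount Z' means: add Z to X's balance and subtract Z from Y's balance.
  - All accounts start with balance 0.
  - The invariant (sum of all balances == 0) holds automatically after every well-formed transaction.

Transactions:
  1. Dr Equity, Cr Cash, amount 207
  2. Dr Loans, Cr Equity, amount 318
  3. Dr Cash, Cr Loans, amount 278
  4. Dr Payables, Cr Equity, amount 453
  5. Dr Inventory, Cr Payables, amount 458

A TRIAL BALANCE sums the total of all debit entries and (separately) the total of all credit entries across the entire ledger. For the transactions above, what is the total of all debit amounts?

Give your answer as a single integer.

Answer: 1714

Derivation:
Txn 1: debit+=207
Txn 2: debit+=318
Txn 3: debit+=278
Txn 4: debit+=453
Txn 5: debit+=458
Total debits = 1714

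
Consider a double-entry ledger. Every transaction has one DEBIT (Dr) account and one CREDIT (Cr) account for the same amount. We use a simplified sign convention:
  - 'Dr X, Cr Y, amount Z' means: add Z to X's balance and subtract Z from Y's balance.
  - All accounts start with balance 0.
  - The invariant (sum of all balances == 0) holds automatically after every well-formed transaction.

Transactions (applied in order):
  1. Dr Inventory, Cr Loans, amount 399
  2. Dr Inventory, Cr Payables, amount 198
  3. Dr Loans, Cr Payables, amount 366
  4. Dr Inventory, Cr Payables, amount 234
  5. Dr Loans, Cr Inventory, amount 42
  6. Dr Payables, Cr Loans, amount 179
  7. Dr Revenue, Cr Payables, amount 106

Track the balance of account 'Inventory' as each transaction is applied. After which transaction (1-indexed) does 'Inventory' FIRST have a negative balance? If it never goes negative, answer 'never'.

Answer: never

Derivation:
After txn 1: Inventory=399
After txn 2: Inventory=597
After txn 3: Inventory=597
After txn 4: Inventory=831
After txn 5: Inventory=789
After txn 6: Inventory=789
After txn 7: Inventory=789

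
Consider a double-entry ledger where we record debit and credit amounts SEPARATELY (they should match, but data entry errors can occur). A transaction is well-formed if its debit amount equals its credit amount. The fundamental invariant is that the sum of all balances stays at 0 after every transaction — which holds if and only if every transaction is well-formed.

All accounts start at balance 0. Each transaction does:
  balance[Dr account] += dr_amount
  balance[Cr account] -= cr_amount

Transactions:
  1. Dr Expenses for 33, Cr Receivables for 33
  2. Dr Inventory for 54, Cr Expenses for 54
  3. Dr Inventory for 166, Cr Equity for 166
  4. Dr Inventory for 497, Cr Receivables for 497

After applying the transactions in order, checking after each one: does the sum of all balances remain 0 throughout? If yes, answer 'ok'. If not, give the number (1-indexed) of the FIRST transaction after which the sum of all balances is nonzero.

Answer: ok

Derivation:
After txn 1: dr=33 cr=33 sum_balances=0
After txn 2: dr=54 cr=54 sum_balances=0
After txn 3: dr=166 cr=166 sum_balances=0
After txn 4: dr=497 cr=497 sum_balances=0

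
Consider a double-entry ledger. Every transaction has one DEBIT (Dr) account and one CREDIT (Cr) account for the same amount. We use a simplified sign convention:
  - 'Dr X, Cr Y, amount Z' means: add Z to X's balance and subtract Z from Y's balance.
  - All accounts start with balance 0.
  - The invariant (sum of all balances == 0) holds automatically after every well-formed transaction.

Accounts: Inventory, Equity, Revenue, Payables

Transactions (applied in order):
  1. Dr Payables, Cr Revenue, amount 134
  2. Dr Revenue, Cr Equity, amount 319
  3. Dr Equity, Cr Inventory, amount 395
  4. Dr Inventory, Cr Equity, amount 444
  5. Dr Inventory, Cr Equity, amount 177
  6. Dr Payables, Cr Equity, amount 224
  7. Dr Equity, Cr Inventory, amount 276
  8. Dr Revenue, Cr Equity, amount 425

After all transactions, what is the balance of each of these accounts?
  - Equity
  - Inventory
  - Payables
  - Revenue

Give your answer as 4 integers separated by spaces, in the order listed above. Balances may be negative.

Answer: -918 -50 358 610

Derivation:
After txn 1 (Dr Payables, Cr Revenue, amount 134): Payables=134 Revenue=-134
After txn 2 (Dr Revenue, Cr Equity, amount 319): Equity=-319 Payables=134 Revenue=185
After txn 3 (Dr Equity, Cr Inventory, amount 395): Equity=76 Inventory=-395 Payables=134 Revenue=185
After txn 4 (Dr Inventory, Cr Equity, amount 444): Equity=-368 Inventory=49 Payables=134 Revenue=185
After txn 5 (Dr Inventory, Cr Equity, amount 177): Equity=-545 Inventory=226 Payables=134 Revenue=185
After txn 6 (Dr Payables, Cr Equity, amount 224): Equity=-769 Inventory=226 Payables=358 Revenue=185
After txn 7 (Dr Equity, Cr Inventory, amount 276): Equity=-493 Inventory=-50 Payables=358 Revenue=185
After txn 8 (Dr Revenue, Cr Equity, amount 425): Equity=-918 Inventory=-50 Payables=358 Revenue=610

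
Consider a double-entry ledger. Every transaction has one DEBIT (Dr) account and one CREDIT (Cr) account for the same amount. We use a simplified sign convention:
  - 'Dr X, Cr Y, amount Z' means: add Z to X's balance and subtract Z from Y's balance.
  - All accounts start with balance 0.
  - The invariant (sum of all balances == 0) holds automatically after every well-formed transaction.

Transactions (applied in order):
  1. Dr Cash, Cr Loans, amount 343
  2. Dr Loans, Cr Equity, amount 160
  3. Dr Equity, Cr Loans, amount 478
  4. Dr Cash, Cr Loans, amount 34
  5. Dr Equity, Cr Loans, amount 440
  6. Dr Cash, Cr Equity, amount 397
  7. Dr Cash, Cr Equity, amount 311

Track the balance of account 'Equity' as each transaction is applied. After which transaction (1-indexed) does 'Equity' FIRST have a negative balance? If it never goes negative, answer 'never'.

Answer: 2

Derivation:
After txn 1: Equity=0
After txn 2: Equity=-160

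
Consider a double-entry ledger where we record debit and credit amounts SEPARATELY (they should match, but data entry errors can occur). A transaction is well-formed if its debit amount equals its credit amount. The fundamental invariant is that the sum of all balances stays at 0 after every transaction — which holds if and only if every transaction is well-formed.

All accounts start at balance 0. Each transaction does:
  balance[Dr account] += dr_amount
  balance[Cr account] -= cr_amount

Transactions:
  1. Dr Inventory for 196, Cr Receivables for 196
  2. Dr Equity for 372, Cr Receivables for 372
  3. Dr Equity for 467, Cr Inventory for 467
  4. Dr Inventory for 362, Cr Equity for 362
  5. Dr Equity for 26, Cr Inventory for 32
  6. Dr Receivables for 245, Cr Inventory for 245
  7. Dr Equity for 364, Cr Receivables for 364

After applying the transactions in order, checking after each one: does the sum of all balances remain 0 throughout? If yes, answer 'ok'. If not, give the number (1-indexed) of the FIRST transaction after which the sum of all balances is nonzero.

Answer: 5

Derivation:
After txn 1: dr=196 cr=196 sum_balances=0
After txn 2: dr=372 cr=372 sum_balances=0
After txn 3: dr=467 cr=467 sum_balances=0
After txn 4: dr=362 cr=362 sum_balances=0
After txn 5: dr=26 cr=32 sum_balances=-6
After txn 6: dr=245 cr=245 sum_balances=-6
After txn 7: dr=364 cr=364 sum_balances=-6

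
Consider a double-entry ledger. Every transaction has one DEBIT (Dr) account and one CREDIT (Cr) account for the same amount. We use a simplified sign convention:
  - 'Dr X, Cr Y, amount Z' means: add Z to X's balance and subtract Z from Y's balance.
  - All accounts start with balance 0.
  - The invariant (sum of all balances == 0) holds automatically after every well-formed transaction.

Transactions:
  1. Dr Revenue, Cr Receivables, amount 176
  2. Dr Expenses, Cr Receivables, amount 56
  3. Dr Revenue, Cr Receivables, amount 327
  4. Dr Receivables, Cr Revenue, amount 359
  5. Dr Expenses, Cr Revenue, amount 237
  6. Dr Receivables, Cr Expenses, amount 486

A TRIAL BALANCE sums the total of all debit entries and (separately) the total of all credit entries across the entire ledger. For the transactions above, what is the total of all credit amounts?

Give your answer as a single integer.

Answer: 1641

Derivation:
Txn 1: credit+=176
Txn 2: credit+=56
Txn 3: credit+=327
Txn 4: credit+=359
Txn 5: credit+=237
Txn 6: credit+=486
Total credits = 1641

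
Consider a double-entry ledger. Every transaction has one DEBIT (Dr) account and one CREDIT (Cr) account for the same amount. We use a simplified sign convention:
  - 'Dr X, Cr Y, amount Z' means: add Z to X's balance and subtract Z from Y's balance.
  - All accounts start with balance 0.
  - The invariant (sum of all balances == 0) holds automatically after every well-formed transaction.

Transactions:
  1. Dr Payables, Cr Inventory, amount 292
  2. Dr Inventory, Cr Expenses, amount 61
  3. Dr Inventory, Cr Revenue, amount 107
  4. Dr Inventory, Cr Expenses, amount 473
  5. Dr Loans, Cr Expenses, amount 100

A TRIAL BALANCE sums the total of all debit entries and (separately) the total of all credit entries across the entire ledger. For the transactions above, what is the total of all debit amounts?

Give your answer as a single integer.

Answer: 1033

Derivation:
Txn 1: debit+=292
Txn 2: debit+=61
Txn 3: debit+=107
Txn 4: debit+=473
Txn 5: debit+=100
Total debits = 1033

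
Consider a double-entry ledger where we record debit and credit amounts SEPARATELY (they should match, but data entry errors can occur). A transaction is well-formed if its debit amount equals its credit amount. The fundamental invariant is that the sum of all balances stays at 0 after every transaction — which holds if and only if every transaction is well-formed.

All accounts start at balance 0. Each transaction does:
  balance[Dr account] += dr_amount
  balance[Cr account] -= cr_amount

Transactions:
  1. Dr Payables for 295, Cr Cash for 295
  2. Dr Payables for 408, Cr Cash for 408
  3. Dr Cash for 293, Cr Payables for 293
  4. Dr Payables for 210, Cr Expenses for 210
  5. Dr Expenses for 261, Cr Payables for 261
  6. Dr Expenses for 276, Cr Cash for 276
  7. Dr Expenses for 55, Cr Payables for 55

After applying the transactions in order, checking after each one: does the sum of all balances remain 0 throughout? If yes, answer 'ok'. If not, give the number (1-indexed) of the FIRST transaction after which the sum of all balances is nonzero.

After txn 1: dr=295 cr=295 sum_balances=0
After txn 2: dr=408 cr=408 sum_balances=0
After txn 3: dr=293 cr=293 sum_balances=0
After txn 4: dr=210 cr=210 sum_balances=0
After txn 5: dr=261 cr=261 sum_balances=0
After txn 6: dr=276 cr=276 sum_balances=0
After txn 7: dr=55 cr=55 sum_balances=0

Answer: ok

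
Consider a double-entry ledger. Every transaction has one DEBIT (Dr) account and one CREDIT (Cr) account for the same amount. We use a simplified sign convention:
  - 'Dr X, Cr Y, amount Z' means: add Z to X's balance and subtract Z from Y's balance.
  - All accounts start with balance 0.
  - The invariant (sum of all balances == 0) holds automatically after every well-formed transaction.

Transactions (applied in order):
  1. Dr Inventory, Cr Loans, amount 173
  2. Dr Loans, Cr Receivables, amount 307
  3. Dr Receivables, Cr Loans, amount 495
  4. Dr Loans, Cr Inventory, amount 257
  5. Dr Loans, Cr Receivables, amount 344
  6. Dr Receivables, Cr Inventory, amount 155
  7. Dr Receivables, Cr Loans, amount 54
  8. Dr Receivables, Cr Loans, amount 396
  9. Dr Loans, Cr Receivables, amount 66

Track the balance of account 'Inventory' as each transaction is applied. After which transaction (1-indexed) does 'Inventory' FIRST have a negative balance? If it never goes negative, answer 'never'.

Answer: 4

Derivation:
After txn 1: Inventory=173
After txn 2: Inventory=173
After txn 3: Inventory=173
After txn 4: Inventory=-84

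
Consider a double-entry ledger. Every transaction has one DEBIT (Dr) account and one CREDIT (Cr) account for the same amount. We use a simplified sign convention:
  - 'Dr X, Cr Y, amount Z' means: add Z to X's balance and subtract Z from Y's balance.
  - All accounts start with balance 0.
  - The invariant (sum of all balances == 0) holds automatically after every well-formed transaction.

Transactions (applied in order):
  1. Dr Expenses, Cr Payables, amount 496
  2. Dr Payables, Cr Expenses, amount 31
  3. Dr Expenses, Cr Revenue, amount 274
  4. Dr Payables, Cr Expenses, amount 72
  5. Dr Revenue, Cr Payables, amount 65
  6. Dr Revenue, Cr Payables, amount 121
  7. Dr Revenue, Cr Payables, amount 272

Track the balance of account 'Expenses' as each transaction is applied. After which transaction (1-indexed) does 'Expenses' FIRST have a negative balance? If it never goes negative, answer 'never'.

After txn 1: Expenses=496
After txn 2: Expenses=465
After txn 3: Expenses=739
After txn 4: Expenses=667
After txn 5: Expenses=667
After txn 6: Expenses=667
After txn 7: Expenses=667

Answer: never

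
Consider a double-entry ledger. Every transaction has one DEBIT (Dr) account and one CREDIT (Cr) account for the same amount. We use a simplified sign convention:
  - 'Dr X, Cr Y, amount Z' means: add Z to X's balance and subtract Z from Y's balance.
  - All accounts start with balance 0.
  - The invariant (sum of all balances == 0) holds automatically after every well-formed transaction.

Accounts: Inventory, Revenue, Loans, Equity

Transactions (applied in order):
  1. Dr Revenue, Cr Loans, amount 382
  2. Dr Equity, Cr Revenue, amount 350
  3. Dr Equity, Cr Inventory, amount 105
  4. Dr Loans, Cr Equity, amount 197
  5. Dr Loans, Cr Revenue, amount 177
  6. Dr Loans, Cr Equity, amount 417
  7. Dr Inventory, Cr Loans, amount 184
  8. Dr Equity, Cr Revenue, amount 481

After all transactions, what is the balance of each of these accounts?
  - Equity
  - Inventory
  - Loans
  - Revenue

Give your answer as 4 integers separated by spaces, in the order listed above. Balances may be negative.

Answer: 322 79 225 -626

Derivation:
After txn 1 (Dr Revenue, Cr Loans, amount 382): Loans=-382 Revenue=382
After txn 2 (Dr Equity, Cr Revenue, amount 350): Equity=350 Loans=-382 Revenue=32
After txn 3 (Dr Equity, Cr Inventory, amount 105): Equity=455 Inventory=-105 Loans=-382 Revenue=32
After txn 4 (Dr Loans, Cr Equity, amount 197): Equity=258 Inventory=-105 Loans=-185 Revenue=32
After txn 5 (Dr Loans, Cr Revenue, amount 177): Equity=258 Inventory=-105 Loans=-8 Revenue=-145
After txn 6 (Dr Loans, Cr Equity, amount 417): Equity=-159 Inventory=-105 Loans=409 Revenue=-145
After txn 7 (Dr Inventory, Cr Loans, amount 184): Equity=-159 Inventory=79 Loans=225 Revenue=-145
After txn 8 (Dr Equity, Cr Revenue, amount 481): Equity=322 Inventory=79 Loans=225 Revenue=-626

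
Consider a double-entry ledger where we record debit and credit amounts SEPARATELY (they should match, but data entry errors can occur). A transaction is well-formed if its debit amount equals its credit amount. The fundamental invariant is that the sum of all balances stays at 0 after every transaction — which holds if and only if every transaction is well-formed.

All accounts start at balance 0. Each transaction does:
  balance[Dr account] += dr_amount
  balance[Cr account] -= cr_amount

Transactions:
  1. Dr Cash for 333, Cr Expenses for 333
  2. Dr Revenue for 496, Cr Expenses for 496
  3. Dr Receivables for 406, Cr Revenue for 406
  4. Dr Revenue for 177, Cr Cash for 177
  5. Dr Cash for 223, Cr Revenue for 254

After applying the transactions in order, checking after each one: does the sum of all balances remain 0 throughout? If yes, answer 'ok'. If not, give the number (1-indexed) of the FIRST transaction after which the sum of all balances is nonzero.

Answer: 5

Derivation:
After txn 1: dr=333 cr=333 sum_balances=0
After txn 2: dr=496 cr=496 sum_balances=0
After txn 3: dr=406 cr=406 sum_balances=0
After txn 4: dr=177 cr=177 sum_balances=0
After txn 5: dr=223 cr=254 sum_balances=-31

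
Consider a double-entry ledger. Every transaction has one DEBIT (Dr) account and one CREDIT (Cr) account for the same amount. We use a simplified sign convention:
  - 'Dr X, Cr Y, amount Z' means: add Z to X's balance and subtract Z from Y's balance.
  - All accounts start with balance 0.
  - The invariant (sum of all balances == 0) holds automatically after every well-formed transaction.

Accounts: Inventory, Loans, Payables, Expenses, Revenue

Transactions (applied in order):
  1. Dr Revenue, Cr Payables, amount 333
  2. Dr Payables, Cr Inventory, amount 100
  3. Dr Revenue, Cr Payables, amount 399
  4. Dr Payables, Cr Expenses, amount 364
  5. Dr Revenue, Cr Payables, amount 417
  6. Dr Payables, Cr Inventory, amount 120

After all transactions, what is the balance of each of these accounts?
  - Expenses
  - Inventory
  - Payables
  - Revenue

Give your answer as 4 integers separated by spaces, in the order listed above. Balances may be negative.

Answer: -364 -220 -565 1149

Derivation:
After txn 1 (Dr Revenue, Cr Payables, amount 333): Payables=-333 Revenue=333
After txn 2 (Dr Payables, Cr Inventory, amount 100): Inventory=-100 Payables=-233 Revenue=333
After txn 3 (Dr Revenue, Cr Payables, amount 399): Inventory=-100 Payables=-632 Revenue=732
After txn 4 (Dr Payables, Cr Expenses, amount 364): Expenses=-364 Inventory=-100 Payables=-268 Revenue=732
After txn 5 (Dr Revenue, Cr Payables, amount 417): Expenses=-364 Inventory=-100 Payables=-685 Revenue=1149
After txn 6 (Dr Payables, Cr Inventory, amount 120): Expenses=-364 Inventory=-220 Payables=-565 Revenue=1149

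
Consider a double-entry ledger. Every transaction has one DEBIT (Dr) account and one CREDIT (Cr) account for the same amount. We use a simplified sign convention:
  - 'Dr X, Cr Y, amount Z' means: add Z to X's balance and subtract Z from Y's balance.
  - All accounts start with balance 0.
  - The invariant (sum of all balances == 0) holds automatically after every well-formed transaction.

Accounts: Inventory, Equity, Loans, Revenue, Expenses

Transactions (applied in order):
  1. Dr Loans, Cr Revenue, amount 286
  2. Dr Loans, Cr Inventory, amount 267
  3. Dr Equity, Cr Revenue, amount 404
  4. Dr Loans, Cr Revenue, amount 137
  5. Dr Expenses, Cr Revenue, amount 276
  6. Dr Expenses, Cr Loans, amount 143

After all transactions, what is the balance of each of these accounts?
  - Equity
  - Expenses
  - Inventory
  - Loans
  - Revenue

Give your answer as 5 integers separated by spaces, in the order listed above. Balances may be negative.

Answer: 404 419 -267 547 -1103

Derivation:
After txn 1 (Dr Loans, Cr Revenue, amount 286): Loans=286 Revenue=-286
After txn 2 (Dr Loans, Cr Inventory, amount 267): Inventory=-267 Loans=553 Revenue=-286
After txn 3 (Dr Equity, Cr Revenue, amount 404): Equity=404 Inventory=-267 Loans=553 Revenue=-690
After txn 4 (Dr Loans, Cr Revenue, amount 137): Equity=404 Inventory=-267 Loans=690 Revenue=-827
After txn 5 (Dr Expenses, Cr Revenue, amount 276): Equity=404 Expenses=276 Inventory=-267 Loans=690 Revenue=-1103
After txn 6 (Dr Expenses, Cr Loans, amount 143): Equity=404 Expenses=419 Inventory=-267 Loans=547 Revenue=-1103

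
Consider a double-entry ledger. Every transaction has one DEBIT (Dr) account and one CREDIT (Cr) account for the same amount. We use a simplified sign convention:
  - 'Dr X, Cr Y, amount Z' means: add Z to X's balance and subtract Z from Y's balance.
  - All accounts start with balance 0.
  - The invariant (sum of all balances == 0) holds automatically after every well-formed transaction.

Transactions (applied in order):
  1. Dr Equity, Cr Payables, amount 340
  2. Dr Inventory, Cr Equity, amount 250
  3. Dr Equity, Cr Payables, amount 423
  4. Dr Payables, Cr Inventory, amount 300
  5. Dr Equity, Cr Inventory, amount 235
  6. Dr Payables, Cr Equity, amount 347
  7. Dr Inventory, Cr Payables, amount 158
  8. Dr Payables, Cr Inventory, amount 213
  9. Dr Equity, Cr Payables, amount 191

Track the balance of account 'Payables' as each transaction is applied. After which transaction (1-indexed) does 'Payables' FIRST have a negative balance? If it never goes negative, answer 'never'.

After txn 1: Payables=-340

Answer: 1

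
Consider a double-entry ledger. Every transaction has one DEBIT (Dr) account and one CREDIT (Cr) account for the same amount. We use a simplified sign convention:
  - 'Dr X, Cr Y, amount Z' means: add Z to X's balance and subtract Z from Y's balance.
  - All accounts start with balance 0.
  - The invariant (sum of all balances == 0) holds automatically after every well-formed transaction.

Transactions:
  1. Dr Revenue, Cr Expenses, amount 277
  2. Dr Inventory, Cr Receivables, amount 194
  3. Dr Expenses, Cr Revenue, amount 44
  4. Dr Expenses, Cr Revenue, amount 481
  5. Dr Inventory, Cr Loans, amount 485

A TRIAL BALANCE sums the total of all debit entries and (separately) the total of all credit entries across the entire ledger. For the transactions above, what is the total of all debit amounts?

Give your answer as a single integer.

Txn 1: debit+=277
Txn 2: debit+=194
Txn 3: debit+=44
Txn 4: debit+=481
Txn 5: debit+=485
Total debits = 1481

Answer: 1481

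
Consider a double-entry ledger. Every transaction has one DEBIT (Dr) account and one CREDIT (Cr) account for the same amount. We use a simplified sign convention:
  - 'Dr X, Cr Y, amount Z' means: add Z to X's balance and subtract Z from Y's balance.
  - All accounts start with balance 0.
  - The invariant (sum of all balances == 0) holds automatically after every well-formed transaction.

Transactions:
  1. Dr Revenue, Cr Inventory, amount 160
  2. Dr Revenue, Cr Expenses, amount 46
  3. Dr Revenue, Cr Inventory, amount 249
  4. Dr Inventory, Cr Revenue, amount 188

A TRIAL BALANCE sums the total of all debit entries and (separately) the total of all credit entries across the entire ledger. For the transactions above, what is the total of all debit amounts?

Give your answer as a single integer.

Answer: 643

Derivation:
Txn 1: debit+=160
Txn 2: debit+=46
Txn 3: debit+=249
Txn 4: debit+=188
Total debits = 643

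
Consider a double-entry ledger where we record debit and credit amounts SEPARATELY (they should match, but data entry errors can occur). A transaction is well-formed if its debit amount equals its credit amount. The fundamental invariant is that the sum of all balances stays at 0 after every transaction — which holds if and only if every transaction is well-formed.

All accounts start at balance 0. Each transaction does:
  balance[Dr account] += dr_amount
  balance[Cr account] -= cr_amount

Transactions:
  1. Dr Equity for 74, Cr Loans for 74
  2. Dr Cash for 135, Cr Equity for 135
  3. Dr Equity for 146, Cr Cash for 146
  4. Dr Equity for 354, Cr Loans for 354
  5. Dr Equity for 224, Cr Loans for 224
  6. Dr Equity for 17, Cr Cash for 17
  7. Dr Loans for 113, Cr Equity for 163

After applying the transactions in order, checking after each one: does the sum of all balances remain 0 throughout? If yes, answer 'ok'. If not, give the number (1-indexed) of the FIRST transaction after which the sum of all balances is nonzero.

Answer: 7

Derivation:
After txn 1: dr=74 cr=74 sum_balances=0
After txn 2: dr=135 cr=135 sum_balances=0
After txn 3: dr=146 cr=146 sum_balances=0
After txn 4: dr=354 cr=354 sum_balances=0
After txn 5: dr=224 cr=224 sum_balances=0
After txn 6: dr=17 cr=17 sum_balances=0
After txn 7: dr=113 cr=163 sum_balances=-50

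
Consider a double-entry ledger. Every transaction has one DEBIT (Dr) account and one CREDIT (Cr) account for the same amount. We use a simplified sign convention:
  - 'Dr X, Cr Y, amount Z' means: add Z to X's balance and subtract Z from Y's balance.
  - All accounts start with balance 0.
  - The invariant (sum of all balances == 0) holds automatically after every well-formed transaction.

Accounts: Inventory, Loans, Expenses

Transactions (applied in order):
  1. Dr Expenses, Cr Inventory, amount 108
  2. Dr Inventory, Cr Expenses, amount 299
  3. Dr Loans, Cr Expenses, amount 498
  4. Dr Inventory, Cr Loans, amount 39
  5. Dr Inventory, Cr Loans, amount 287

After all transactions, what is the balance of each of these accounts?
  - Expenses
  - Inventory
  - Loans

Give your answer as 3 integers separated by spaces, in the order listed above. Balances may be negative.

Answer: -689 517 172

Derivation:
After txn 1 (Dr Expenses, Cr Inventory, amount 108): Expenses=108 Inventory=-108
After txn 2 (Dr Inventory, Cr Expenses, amount 299): Expenses=-191 Inventory=191
After txn 3 (Dr Loans, Cr Expenses, amount 498): Expenses=-689 Inventory=191 Loans=498
After txn 4 (Dr Inventory, Cr Loans, amount 39): Expenses=-689 Inventory=230 Loans=459
After txn 5 (Dr Inventory, Cr Loans, amount 287): Expenses=-689 Inventory=517 Loans=172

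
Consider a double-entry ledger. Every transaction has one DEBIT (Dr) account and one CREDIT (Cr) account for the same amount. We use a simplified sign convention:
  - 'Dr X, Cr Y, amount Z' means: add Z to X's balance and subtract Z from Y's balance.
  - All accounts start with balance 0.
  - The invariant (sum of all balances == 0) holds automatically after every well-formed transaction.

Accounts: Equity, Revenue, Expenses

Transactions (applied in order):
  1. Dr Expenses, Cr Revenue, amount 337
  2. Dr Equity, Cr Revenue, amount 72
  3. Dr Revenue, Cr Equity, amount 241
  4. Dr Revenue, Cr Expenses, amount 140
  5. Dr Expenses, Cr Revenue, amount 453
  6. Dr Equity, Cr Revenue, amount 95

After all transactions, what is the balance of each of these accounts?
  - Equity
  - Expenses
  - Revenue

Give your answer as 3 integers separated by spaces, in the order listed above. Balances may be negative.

After txn 1 (Dr Expenses, Cr Revenue, amount 337): Expenses=337 Revenue=-337
After txn 2 (Dr Equity, Cr Revenue, amount 72): Equity=72 Expenses=337 Revenue=-409
After txn 3 (Dr Revenue, Cr Equity, amount 241): Equity=-169 Expenses=337 Revenue=-168
After txn 4 (Dr Revenue, Cr Expenses, amount 140): Equity=-169 Expenses=197 Revenue=-28
After txn 5 (Dr Expenses, Cr Revenue, amount 453): Equity=-169 Expenses=650 Revenue=-481
After txn 6 (Dr Equity, Cr Revenue, amount 95): Equity=-74 Expenses=650 Revenue=-576

Answer: -74 650 -576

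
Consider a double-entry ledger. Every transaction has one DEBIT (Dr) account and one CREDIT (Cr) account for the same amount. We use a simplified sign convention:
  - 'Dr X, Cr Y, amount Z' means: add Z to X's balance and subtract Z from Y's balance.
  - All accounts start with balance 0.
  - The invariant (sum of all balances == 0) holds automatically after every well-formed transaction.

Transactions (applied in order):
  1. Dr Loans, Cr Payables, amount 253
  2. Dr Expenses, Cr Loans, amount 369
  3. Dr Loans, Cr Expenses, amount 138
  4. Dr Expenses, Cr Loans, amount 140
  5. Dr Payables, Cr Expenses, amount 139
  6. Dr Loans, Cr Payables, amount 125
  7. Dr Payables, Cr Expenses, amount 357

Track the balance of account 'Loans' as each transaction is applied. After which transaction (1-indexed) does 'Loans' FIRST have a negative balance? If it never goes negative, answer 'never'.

After txn 1: Loans=253
After txn 2: Loans=-116

Answer: 2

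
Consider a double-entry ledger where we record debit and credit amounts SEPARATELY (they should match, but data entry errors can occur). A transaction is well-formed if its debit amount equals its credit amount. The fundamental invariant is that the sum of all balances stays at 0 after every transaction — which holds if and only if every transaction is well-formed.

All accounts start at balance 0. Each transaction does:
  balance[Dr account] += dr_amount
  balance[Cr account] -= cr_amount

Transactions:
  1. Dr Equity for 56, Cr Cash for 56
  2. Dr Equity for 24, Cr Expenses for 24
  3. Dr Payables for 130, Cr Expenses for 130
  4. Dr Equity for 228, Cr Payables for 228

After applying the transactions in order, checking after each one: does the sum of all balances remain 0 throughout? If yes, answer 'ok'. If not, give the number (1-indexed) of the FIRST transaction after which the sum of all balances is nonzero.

Answer: ok

Derivation:
After txn 1: dr=56 cr=56 sum_balances=0
After txn 2: dr=24 cr=24 sum_balances=0
After txn 3: dr=130 cr=130 sum_balances=0
After txn 4: dr=228 cr=228 sum_balances=0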